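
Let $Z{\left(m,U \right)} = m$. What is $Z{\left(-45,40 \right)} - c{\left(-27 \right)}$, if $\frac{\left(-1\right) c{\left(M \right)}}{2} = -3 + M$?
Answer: $-105$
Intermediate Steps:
$c{\left(M \right)} = 6 - 2 M$ ($c{\left(M \right)} = - 2 \left(-3 + M\right) = 6 - 2 M$)
$Z{\left(-45,40 \right)} - c{\left(-27 \right)} = -45 - \left(6 - -54\right) = -45 - \left(6 + 54\right) = -45 - 60 = -105$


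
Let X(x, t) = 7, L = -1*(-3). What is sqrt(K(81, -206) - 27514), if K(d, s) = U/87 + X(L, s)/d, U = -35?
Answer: 2*I*sqrt(468575678)/261 ≈ 165.87*I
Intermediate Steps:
L = 3
K(d, s) = -35/87 + 7/d
sqrt(K(81, -206) - 27514) = sqrt((-35/87 + 7/81) - 27514) = sqrt(-742/2349 - 27514) = sqrt(-64631128/2349) = 2*I*sqrt(468575678)/261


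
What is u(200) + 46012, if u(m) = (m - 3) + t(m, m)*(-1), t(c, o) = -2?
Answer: 46211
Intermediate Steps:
u(m) = -1 + m (u(m) = (m - 3) - 2*(-1) = (-3 + m) + 2 = -1 + m)
u(200) + 46012 = (-1 + 200) + 46012 = 199 + 46012 = 46211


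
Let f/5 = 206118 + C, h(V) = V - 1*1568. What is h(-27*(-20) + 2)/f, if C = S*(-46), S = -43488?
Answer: -57/612935 ≈ -9.2995e-5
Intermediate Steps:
C = 2000448 (C = -43488*(-46) = 2000448)
h(V) = -1568 + V (h(V) = V - 1568 = -1568 + V)
f = 11032830 (f = 5*(206118 + 2000448) = 5*2206566 = 11032830)
h(-27*(-20) + 2)/f = (-1568 + (-27*(-20) + 2))/11032830 = (-1568 + (540 + 2))*(1/11032830) = (-1568 + 542)*(1/11032830) = -1026*1/11032830 = -57/612935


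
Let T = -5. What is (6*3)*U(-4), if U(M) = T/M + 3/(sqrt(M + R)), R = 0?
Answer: 45/2 - 27*I ≈ 22.5 - 27.0*I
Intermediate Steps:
U(M) = -5/M + 3/sqrt(M) (U(M) = -5/M + 3/(sqrt(M + 0)) = -5/M + 3/(sqrt(M)) = -5/M + 3/sqrt(M))
(6*3)*U(-4) = (6*3)*(-5/(-4) + 3/sqrt(-4)) = 18*(-5*(-1/4) + 3*(-I/2)) = 18*(5/4 - 3*I/2) = 45/2 - 27*I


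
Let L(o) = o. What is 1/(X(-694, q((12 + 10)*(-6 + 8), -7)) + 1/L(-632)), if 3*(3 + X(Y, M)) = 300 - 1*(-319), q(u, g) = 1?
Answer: 1896/385517 ≈ 0.0049181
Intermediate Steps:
X(Y, M) = 610/3 (X(Y, M) = -3 + (300 - 1*(-319))/3 = -3 + (300 + 319)/3 = -3 + (⅓)*619 = -3 + 619/3 = 610/3)
1/(X(-694, q((12 + 10)*(-6 + 8), -7)) + 1/L(-632)) = 1/(610/3 + 1/(-632)) = 1/(610/3 - 1/632) = 1/(385517/1896) = 1896/385517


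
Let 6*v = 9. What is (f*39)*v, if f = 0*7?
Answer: 0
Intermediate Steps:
v = 3/2 (v = (⅙)*9 = 3/2 ≈ 1.5000)
f = 0
(f*39)*v = (0*39)*(3/2) = 0*(3/2) = 0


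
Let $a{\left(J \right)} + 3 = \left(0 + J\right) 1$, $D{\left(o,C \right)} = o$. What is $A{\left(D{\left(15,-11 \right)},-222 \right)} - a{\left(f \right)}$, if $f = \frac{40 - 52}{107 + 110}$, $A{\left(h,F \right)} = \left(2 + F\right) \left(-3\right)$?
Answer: $\frac{143883}{217} \approx 663.06$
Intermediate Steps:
$A{\left(h,F \right)} = -6 - 3 F$
$f = - \frac{12}{217} \approx -0.0553$
$a{\left(J \right)} = -3 + J$ ($a{\left(J \right)} = -3 + \left(0 + J\right) 1 = -3 + J 1 = -3 + J$)
$A{\left(D{\left(15,-11 \right)},-222 \right)} - a{\left(f \right)} = \left(-6 - -666\right) - \left(-3 - \frac{12}{217}\right) = \left(-6 + 666\right) - - \frac{663}{217} = 660 + \frac{663}{217} = \frac{143883}{217}$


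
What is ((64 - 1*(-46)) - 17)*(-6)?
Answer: -558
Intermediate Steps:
((64 - 1*(-46)) - 17)*(-6) = ((64 + 46) - 17)*(-6) = (110 - 17)*(-6) = 93*(-6) = -558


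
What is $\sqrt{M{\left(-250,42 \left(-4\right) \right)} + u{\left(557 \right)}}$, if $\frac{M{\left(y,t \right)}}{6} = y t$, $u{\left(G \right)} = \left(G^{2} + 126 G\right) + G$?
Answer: $6 \sqrt{17583} \approx 795.61$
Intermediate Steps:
$u{\left(G \right)} = G^{2} + 127 G$
$M{\left(y,t \right)} = 6 t y$ ($M{\left(y,t \right)} = 6 y t = 6 t y$)
$\sqrt{M{\left(-250,42 \left(-4\right) \right)} + u{\left(557 \right)}} = \sqrt{6 \cdot 42 \left(-4\right) \left(-250\right) + 557 \left(127 + 557\right)} = \sqrt{6 \left(-168\right) \left(-250\right) + 557 \cdot 684} = \sqrt{252000 + 380988} = \sqrt{632988} = 6 \sqrt{17583}$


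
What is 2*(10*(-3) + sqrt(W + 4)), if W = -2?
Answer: -60 + 2*sqrt(2) ≈ -57.172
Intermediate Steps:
2*(10*(-3) + sqrt(W + 4)) = 2*(10*(-3) + sqrt(-2 + 4)) = 2*(-30 + sqrt(2)) = -60 + 2*sqrt(2)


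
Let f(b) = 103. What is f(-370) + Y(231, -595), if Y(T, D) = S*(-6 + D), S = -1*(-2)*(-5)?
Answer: 6113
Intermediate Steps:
S = -10 (S = 2*(-5) = -10)
Y(T, D) = 60 - 10*D (Y(T, D) = -10*(-6 + D) = 60 - 10*D)
f(-370) + Y(231, -595) = 103 + (60 - 10*(-595)) = 103 + (60 + 5950) = 103 + 6010 = 6113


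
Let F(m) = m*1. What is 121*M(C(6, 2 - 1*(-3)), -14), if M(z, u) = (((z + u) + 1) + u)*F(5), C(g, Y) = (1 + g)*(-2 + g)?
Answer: 605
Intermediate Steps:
F(m) = m
M(z, u) = 5 + 5*z + 10*u (M(z, u) = (((z + u) + 1) + u)*5 = (((u + z) + 1) + u)*5 = ((1 + u + z) + u)*5 = (1 + z + 2*u)*5 = 5 + 5*z + 10*u)
121*M(C(6, 2 - 1*(-3)), -14) = 121*(5 + 5*(-2 + 6² - 1*6) + 10*(-14)) = 121*(5 + 5*(-2 + 36 - 6) - 140) = 121*(5 + 5*28 - 140) = 121*(5 + 140 - 140) = 121*5 = 605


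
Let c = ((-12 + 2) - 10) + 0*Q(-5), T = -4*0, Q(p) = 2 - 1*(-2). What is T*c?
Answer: 0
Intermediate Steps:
Q(p) = 4 (Q(p) = 2 + 2 = 4)
T = 0
c = -20 (c = ((-12 + 2) - 10) + 0*4 = (-10 - 10) + 0 = -20 + 0 = -20)
T*c = 0*(-20) = 0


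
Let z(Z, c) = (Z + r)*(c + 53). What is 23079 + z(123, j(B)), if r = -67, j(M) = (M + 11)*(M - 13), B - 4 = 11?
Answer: 28959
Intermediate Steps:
B = 15 (B = 4 + 11 = 15)
j(M) = (-13 + M)*(11 + M) (j(M) = (11 + M)*(-13 + M) = (-13 + M)*(11 + M))
z(Z, c) = (-67 + Z)*(53 + c) (z(Z, c) = (Z - 67)*(c + 53) = (-67 + Z)*(53 + c))
23079 + z(123, j(B)) = 23079 + (-3551 - 67*(-143 + 15² - 2*15) + 53*123 + 123*(-143 + 15² - 2*15)) = 23079 + (-3551 - 67*(-143 + 225 - 30) + 6519 + 123*(-143 + 225 - 30)) = 23079 + (-3551 - 67*52 + 6519 + 123*52) = 23079 + (-3551 - 3484 + 6519 + 6396) = 23079 + 5880 = 28959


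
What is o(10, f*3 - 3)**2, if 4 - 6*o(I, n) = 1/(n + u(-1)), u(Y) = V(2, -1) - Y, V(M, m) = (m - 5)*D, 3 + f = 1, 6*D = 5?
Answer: 2809/6084 ≈ 0.46170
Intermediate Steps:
D = 5/6 (D = (1/6)*5 = 5/6 ≈ 0.83333)
f = -2 (f = -3 + 1 = -2)
V(M, m) = -25/6 + 5*m/6 (V(M, m) = (m - 5)*(5/6) = (-5 + m)*(5/6) = -25/6 + 5*m/6)
u(Y) = -5 - Y (u(Y) = (-25/6 + (5/6)*(-1)) - Y = (-25/6 - 5/6) - Y = -5 - Y)
o(I, n) = 2/3 - 1/(6*(-4 + n)) (o(I, n) = 2/3 - 1/(6*(n + (-5 - 1*(-1)))) = 2/3 - 1/(6*(n + (-5 + 1))) = 2/3 - 1/(6*(n - 4)) = 2/3 - 1/(6*(-4 + n)))
o(10, f*3 - 3)**2 = ((-17 + 4*(-2*3 - 3))/(6*(-4 + (-2*3 - 3))))**2 = ((-17 + 4*(-6 - 3))/(6*(-4 + (-6 - 3))))**2 = ((-17 + 4*(-9))/(6*(-4 - 9)))**2 = ((1/6)*(-17 - 36)/(-13))**2 = ((1/6)*(-1/13)*(-53))**2 = (53/78)**2 = 2809/6084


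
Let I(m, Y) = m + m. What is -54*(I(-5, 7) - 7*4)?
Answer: 2052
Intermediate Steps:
I(m, Y) = 2*m
-54*(I(-5, 7) - 7*4) = -54*(2*(-5) - 7*4) = -54*(-10 - 28) = -54*(-38) = 2052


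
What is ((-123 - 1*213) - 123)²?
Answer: 210681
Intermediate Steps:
((-123 - 1*213) - 123)² = ((-123 - 213) - 123)² = (-336 - 123)² = (-459)² = 210681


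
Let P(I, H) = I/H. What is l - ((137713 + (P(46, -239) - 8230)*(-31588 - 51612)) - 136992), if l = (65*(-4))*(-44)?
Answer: -163653169359/239 ≈ -6.8474e+8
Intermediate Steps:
l = 11440 (l = -260*(-44) = 11440)
l - ((137713 + (P(46, -239) - 8230)*(-31588 - 51612)) - 136992) = 11440 - ((137713 + (46/(-239) - 8230)*(-31588 - 51612)) - 136992) = 11440 - ((137713 + (46*(-1/239) - 8230)*(-83200)) - 136992) = 11440 - ((137713 + (-46/239 - 8230)*(-83200)) - 136992) = 11440 - ((137713 - 1967016/239*(-83200)) - 136992) = 11440 - ((137713 + 163655731200/239) - 136992) = 11440 - (163688644607/239 - 136992) = 11440 - 1*163655903519/239 = 11440 - 163655903519/239 = -163653169359/239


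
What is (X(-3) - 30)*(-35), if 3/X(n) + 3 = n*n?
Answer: 2065/2 ≈ 1032.5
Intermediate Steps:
X(n) = 3/(-3 + n²) (X(n) = 3/(-3 + n*n) = 3/(-3 + n²))
(X(-3) - 30)*(-35) = (3/(-3 + (-3)²) - 30)*(-35) = (3/(-3 + 9) - 30)*(-35) = (3/6 - 30)*(-35) = (3*(⅙) - 30)*(-35) = (½ - 30)*(-35) = -59/2*(-35) = 2065/2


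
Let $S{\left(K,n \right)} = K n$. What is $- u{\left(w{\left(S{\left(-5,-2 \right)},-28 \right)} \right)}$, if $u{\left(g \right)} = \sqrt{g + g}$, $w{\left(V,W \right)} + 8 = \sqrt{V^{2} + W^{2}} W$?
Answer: $- 4 i \sqrt{1 + 7 \sqrt{221}} \approx - 41.0 i$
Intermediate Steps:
$w{\left(V,W \right)} = -8 + W \sqrt{V^{2} + W^{2}}$ ($w{\left(V,W \right)} = -8 + \sqrt{V^{2} + W^{2}} W = -8 + W \sqrt{V^{2} + W^{2}}$)
$u{\left(g \right)} = \sqrt{2} \sqrt{g}$ ($u{\left(g \right)} = \sqrt{2 g} = \sqrt{2} \sqrt{g}$)
$- u{\left(w{\left(S{\left(-5,-2 \right)},-28 \right)} \right)} = - \sqrt{2} \sqrt{-8 - 28 \sqrt{\left(\left(-5\right) \left(-2\right)\right)^{2} + \left(-28\right)^{2}}} = - \sqrt{2} \sqrt{-8 - 28 \sqrt{10^{2} + 784}} = - \sqrt{2} \sqrt{-8 - 28 \sqrt{100 + 784}} = - \sqrt{2} \sqrt{-8 - 28 \sqrt{884}} = - \sqrt{2} \sqrt{-8 - 28 \cdot 2 \sqrt{221}} = - \sqrt{2} \sqrt{-8 - 56 \sqrt{221}}$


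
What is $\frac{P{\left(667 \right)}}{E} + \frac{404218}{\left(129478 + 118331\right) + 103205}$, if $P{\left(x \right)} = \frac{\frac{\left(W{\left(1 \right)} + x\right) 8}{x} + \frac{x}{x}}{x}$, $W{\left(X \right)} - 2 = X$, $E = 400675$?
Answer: $\frac{36027122766038864}{31285158254463025} \approx 1.1516$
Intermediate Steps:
$W{\left(X \right)} = 2 + X$
$P{\left(x \right)} = \frac{1 + \frac{24 + 8 x}{x}}{x}$ ($P{\left(x \right)} = \frac{\frac{\left(\left(2 + 1\right) + x\right) 8}{x} + \frac{x}{x}}{x} = \frac{\frac{\left(3 + x\right) 8}{x} + 1}{x} = \frac{\frac{24 + 8 x}{x} + 1}{x} = \frac{1 + \frac{24 + 8 x}{x}}{x}$)
$\frac{P{\left(667 \right)}}{E} + \frac{404218}{\left(129478 + 118331\right) + 103205} = \frac{3 \cdot \frac{1}{444889} \left(8 + 3 \cdot 667\right)}{400675} + \frac{404218}{\left(129478 + 118331\right) + 103205} = 3 \cdot \frac{1}{444889} \left(8 + 2001\right) \frac{1}{400675} + \frac{404218}{247809 + 103205} = 3 \cdot \frac{1}{444889} \cdot 2009 \cdot \frac{1}{400675} + \frac{404218}{351014} = \frac{6027}{444889} \cdot \frac{1}{400675} + 404218 \cdot \frac{1}{351014} = \frac{6027}{178255900075} + \frac{202109}{175507} = \frac{36027122766038864}{31285158254463025}$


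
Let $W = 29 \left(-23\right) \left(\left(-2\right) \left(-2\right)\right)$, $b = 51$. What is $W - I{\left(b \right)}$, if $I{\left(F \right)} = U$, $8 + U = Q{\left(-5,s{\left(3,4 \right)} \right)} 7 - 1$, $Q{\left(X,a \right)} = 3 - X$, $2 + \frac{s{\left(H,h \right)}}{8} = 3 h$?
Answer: $-2715$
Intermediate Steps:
$s{\left(H,h \right)} = -16 + 24 h$ ($s{\left(H,h \right)} = -16 + 8 \cdot 3 h = -16 + 24 h$)
$U = 47$ ($U = -8 - \left(1 - \left(3 - -5\right) 7\right) = -8 - \left(1 - \left(3 + 5\right) 7\right) = -8 + \left(8 \cdot 7 - 1\right) = -8 + \left(56 - 1\right) = -8 + 55 = 47$)
$W = -2668$ ($W = \left(-667\right) 4 = -2668$)
$I{\left(F \right)} = 47$
$W - I{\left(b \right)} = -2668 - 47 = -2715$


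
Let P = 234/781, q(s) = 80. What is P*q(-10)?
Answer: 18720/781 ≈ 23.969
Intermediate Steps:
P = 234/781 (P = 234*(1/781) = 234/781 ≈ 0.29962)
P*q(-10) = (234/781)*80 = 18720/781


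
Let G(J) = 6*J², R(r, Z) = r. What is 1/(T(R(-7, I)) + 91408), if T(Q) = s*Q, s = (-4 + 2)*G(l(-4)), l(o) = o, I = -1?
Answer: 1/92752 ≈ 1.0781e-5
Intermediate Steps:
s = -192 (s = (-4 + 2)*(6*(-4)²) = -12*16 = -2*96 = -192)
T(Q) = -192*Q
1/(T(R(-7, I)) + 91408) = 1/(-192*(-7) + 91408) = 1/(1344 + 91408) = 1/92752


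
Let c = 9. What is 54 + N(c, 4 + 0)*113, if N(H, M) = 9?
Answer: 1071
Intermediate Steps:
54 + N(c, 4 + 0)*113 = 54 + 9*113 = 54 + 1017 = 1071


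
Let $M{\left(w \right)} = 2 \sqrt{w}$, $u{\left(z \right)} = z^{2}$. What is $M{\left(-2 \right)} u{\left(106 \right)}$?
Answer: $22472 i \sqrt{2} \approx 31780.0 i$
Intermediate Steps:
$M{\left(-2 \right)} u{\left(106 \right)} = 2 \sqrt{-2} \cdot 106^{2} = 2 i \sqrt{2} \cdot 11236 = 22472 i \sqrt{2}$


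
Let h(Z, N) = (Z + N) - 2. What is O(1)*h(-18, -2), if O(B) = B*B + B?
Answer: -44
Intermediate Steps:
h(Z, N) = -2 + N + Z (h(Z, N) = (N + Z) - 2 = -2 + N + Z)
O(B) = B + B² (O(B) = B² + B = B + B²)
O(1)*h(-18, -2) = (1*(1 + 1))*(-2 - 2 - 18) = (1*2)*(-22) = 2*(-22) = -44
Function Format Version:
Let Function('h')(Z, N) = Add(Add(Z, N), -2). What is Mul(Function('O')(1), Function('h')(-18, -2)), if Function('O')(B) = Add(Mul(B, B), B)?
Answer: -44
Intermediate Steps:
Function('h')(Z, N) = Add(-2, N, Z) (Function('h')(Z, N) = Add(Add(N, Z), -2) = Add(-2, N, Z))
Function('O')(B) = Add(B, Pow(B, 2)) (Function('O')(B) = Add(Pow(B, 2), B) = Add(B, Pow(B, 2)))
Mul(Function('O')(1), Function('h')(-18, -2)) = Mul(Mul(1, Add(1, 1)), Add(-2, -2, -18)) = Mul(Mul(1, 2), -22) = Mul(2, -22) = -44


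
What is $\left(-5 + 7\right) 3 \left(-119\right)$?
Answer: $-714$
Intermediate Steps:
$\left(-5 + 7\right) 3 \left(-119\right) = 2 \cdot 3 \left(-119\right) = 6 \left(-119\right) = -714$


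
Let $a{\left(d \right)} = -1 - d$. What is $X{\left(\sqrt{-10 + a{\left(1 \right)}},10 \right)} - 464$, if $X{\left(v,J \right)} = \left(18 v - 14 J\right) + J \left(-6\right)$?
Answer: $-664 + 36 i \sqrt{3} \approx -664.0 + 62.354 i$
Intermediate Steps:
$X{\left(v,J \right)} = - 20 J + 18 v$ ($X{\left(v,J \right)} = \left(- 14 J + 18 v\right) - 6 J = - 20 J + 18 v$)
$X{\left(\sqrt{-10 + a{\left(1 \right)}},10 \right)} - 464 = \left(\left(-20\right) 10 + 18 \sqrt{-10 - 2}\right) - 464 = \left(-200 + 18 \sqrt{-10 - 2}\right) - 464 = \left(-200 + 18 \sqrt{-12}\right) - 464 = \left(-200 + 18 \cdot 2 i \sqrt{3}\right) - 464 = \left(-200 + 36 i \sqrt{3}\right) - 464 = -664 + 36 i \sqrt{3}$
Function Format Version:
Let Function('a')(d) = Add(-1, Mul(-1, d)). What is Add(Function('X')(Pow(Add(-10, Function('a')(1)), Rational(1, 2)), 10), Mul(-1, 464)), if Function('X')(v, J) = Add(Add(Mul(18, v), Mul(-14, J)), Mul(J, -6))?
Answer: Add(-664, Mul(36, I, Pow(3, Rational(1, 2)))) ≈ Add(-664.00, Mul(62.354, I))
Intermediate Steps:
Function('X')(v, J) = Add(Mul(-20, J), Mul(18, v)) (Function('X')(v, J) = Add(Add(Mul(-14, J), Mul(18, v)), Mul(-6, J)) = Add(Mul(-20, J), Mul(18, v)))
Add(Function('X')(Pow(Add(-10, Function('a')(1)), Rational(1, 2)), 10), Mul(-1, 464)) = Add(Add(Mul(-20, 10), Mul(18, Pow(Add(-10, Add(-1, Mul(-1, 1))), Rational(1, 2)))), Mul(-1, 464)) = Add(Add(-200, Mul(18, Pow(Add(-10, Add(-1, -1)), Rational(1, 2)))), -464) = Add(Add(-200, Mul(18, Pow(Add(-10, -2), Rational(1, 2)))), -464) = Add(Add(-200, Mul(18, Pow(-12, Rational(1, 2)))), -464) = Add(Add(-200, Mul(18, Mul(2, I, Pow(3, Rational(1, 2))))), -464) = Add(Add(-200, Mul(36, I, Pow(3, Rational(1, 2)))), -464) = Add(-664, Mul(36, I, Pow(3, Rational(1, 2))))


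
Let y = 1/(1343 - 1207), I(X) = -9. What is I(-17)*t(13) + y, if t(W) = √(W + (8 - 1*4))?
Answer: 1/136 - 9*√17 ≈ -37.101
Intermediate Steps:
t(W) = √(4 + W) (t(W) = √(W + (8 - 4)) = √(W + 4) = √(4 + W))
y = 1/136 ≈ 0.0073529
I(-17)*t(13) + y = -9*√(4 + 13) + 1/136 = -9*√17 + 1/136 = 1/136 - 9*√17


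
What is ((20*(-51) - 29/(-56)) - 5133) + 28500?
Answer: 1251461/56 ≈ 22348.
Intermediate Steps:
((20*(-51) - 29/(-56)) - 5133) + 28500 = ((-1020 - 29*(-1/56)) - 5133) + 28500 = ((-1020 + 29/56) - 5133) + 28500 = (-57091/56 - 5133) + 28500 = -344539/56 + 28500 = 1251461/56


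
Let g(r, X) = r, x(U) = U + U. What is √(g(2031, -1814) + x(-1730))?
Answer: I*√1429 ≈ 37.802*I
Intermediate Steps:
x(U) = 2*U
√(g(2031, -1814) + x(-1730)) = √(2031 + 2*(-1730)) = √(2031 - 3460) = √(-1429) = I*√1429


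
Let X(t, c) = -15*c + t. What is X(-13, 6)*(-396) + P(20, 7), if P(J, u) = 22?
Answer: 40810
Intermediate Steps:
X(t, c) = t - 15*c
X(-13, 6)*(-396) + P(20, 7) = (-13 - 15*6)*(-396) + 22 = (-13 - 90)*(-396) + 22 = -103*(-396) + 22 = 40788 + 22 = 40810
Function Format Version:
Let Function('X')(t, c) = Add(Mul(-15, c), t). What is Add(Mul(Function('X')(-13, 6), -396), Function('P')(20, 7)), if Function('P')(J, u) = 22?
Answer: 40810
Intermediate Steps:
Function('X')(t, c) = Add(t, Mul(-15, c))
Add(Mul(Function('X')(-13, 6), -396), Function('P')(20, 7)) = Add(Mul(Add(-13, Mul(-15, 6)), -396), 22) = Add(Mul(Add(-13, -90), -396), 22) = Add(Mul(-103, -396), 22) = Add(40788, 22) = 40810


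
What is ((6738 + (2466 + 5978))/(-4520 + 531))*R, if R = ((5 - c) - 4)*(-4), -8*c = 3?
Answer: 83501/3989 ≈ 20.933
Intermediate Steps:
c = -3/8 (c = -⅛*3 = -3/8 ≈ -0.37500)
R = -11/2 (R = ((5 - 1*(-3/8)) - 4)*(-4) = ((5 + 3/8) - 4)*(-4) = (43/8 - 4)*(-4) = (11/8)*(-4) = -11/2 ≈ -5.5000)
((6738 + (2466 + 5978))/(-4520 + 531))*R = ((6738 + (2466 + 5978))/(-4520 + 531))*(-11/2) = ((6738 + 8444)/(-3989))*(-11/2) = (15182*(-1/3989))*(-11/2) = -15182/3989*(-11/2) = 83501/3989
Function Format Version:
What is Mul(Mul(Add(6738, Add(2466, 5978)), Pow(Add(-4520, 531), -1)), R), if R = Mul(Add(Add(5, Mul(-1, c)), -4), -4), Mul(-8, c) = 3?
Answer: Rational(83501, 3989) ≈ 20.933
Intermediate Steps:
c = Rational(-3, 8) (c = Mul(Rational(-1, 8), 3) = Rational(-3, 8) ≈ -0.37500)
R = Rational(-11, 2) (R = Mul(Add(Add(5, Mul(-1, Rational(-3, 8))), -4), -4) = Mul(Add(Add(5, Rational(3, 8)), -4), -4) = Mul(Add(Rational(43, 8), -4), -4) = Mul(Rational(11, 8), -4) = Rational(-11, 2) ≈ -5.5000)
Mul(Mul(Add(6738, Add(2466, 5978)), Pow(Add(-4520, 531), -1)), R) = Mul(Mul(Add(6738, Add(2466, 5978)), Pow(Add(-4520, 531), -1)), Rational(-11, 2)) = Mul(Mul(Add(6738, 8444), Pow(-3989, -1)), Rational(-11, 2)) = Mul(Mul(15182, Rational(-1, 3989)), Rational(-11, 2)) = Mul(Rational(-15182, 3989), Rational(-11, 2)) = Rational(83501, 3989)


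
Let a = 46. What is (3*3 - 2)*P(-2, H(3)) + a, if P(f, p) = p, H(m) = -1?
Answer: 39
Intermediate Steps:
(3*3 - 2)*P(-2, H(3)) + a = (3*3 - 2)*(-1) + 46 = (9 - 2)*(-1) + 46 = 7*(-1) + 46 = -7 + 46 = 39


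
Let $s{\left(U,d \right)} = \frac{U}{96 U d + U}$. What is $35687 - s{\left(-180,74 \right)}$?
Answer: $\frac{253556134}{7105} \approx 35687.0$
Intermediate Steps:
$s{\left(U,d \right)} = \frac{U}{U + 96 U d}$ ($s{\left(U,d \right)} = \frac{U}{96 U d + U} = \frac{U}{U + 96 U d}$)
$35687 - s{\left(-180,74 \right)} = 35687 - \frac{1}{1 + 96 \cdot 74} = 35687 - \frac{1}{1 + 7104} = 35687 - \frac{1}{7105} = \frac{253556134}{7105}$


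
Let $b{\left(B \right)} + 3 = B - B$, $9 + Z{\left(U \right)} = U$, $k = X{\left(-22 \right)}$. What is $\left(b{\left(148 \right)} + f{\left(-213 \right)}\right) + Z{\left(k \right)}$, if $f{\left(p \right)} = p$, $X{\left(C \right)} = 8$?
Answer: $-217$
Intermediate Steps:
$k = 8$
$Z{\left(U \right)} = -9 + U$
$b{\left(B \right)} = -3$ ($b{\left(B \right)} = -3 + \left(B - B\right) = -3 + 0 = -3$)
$\left(b{\left(148 \right)} + f{\left(-213 \right)}\right) + Z{\left(k \right)} = \left(-3 - 213\right) + \left(-9 + 8\right) = -216 - 1 = -217$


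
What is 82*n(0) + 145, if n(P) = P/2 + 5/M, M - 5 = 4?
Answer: 1715/9 ≈ 190.56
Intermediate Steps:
M = 9 (M = 5 + 4 = 9)
n(P) = 5/9 + P/2 (n(P) = P/2 + 5/9 = 5/9 + P/2)
82*n(0) + 145 = 82*(5/9 + (½)*0) + 145 = 82*(5/9 + 0) + 145 = 82*(5/9) + 145 = 410/9 + 145 = 1715/9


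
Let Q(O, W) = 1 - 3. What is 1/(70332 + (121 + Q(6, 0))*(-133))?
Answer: 1/54505 ≈ 1.8347e-5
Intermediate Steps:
Q(O, W) = -2
1/(70332 + (121 + Q(6, 0))*(-133)) = 1/(70332 + (121 - 2)*(-133)) = 1/(70332 + 119*(-133)) = 1/(70332 - 15827) = 1/54505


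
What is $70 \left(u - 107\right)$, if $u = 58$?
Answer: $-3430$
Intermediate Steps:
$70 \left(u - 107\right) = 70 \left(58 - 107\right) = 70 \left(-49\right) = -3430$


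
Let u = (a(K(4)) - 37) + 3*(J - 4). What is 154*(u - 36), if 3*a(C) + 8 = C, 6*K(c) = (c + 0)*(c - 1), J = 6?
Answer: -10626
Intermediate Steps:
K(c) = c*(-1 + c)/6 (K(c) = ((c + 0)*(c - 1))/6 = (c*(-1 + c))/6 = c*(-1 + c)/6)
a(C) = -8/3 + C/3
u = -33 (u = ((-8/3 + ((1/6)*4*(-1 + 4))/3) - 37) + 3*(6 - 4) = ((-8/3 + ((1/6)*4*3)/3) - 37) + 3*2 = ((-8/3 + (1/3)*2) - 37) + 6 = ((-8/3 + 2/3) - 37) + 6 = (-2 - 37) + 6 = -39 + 6 = -33)
154*(u - 36) = 154*(-33 - 36) = 154*(-69) = -10626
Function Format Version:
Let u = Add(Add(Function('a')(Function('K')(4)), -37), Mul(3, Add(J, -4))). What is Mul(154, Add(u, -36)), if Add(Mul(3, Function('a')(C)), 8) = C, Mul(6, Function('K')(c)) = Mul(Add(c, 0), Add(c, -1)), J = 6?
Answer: -10626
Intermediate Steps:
Function('K')(c) = Mul(Rational(1, 6), c, Add(-1, c)) (Function('K')(c) = Mul(Rational(1, 6), Mul(Add(c, 0), Add(c, -1))) = Mul(Rational(1, 6), Mul(c, Add(-1, c))) = Mul(Rational(1, 6), c, Add(-1, c)))
Function('a')(C) = Add(Rational(-8, 3), Mul(Rational(1, 3), C))
u = -33 (u = Add(Add(Add(Rational(-8, 3), Mul(Rational(1, 3), Mul(Rational(1, 6), 4, Add(-1, 4)))), -37), Mul(3, Add(6, -4))) = Add(Add(Add(Rational(-8, 3), Mul(Rational(1, 3), Mul(Rational(1, 6), 4, 3))), -37), Mul(3, 2)) = Add(Add(Add(Rational(-8, 3), Mul(Rational(1, 3), 2)), -37), 6) = Add(Add(Add(Rational(-8, 3), Rational(2, 3)), -37), 6) = Add(Add(-2, -37), 6) = Add(-39, 6) = -33)
Mul(154, Add(u, -36)) = Mul(154, Add(-33, -36)) = Mul(154, -69) = -10626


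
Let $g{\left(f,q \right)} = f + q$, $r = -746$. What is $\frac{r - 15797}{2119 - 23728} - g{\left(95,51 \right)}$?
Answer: $- \frac{3138371}{21609} \approx -145.23$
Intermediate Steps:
$\frac{r - 15797}{2119 - 23728} - g{\left(95,51 \right)} = \frac{-746 - 15797}{2119 - 23728} - \left(95 + 51\right) = - \frac{16543}{-21609} - 146 = \left(-16543\right) \left(- \frac{1}{21609}\right) - 146 = \frac{16543}{21609} - 146 = - \frac{3138371}{21609}$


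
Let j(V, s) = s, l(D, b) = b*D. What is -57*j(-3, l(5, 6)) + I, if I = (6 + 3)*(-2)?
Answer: -1728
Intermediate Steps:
l(D, b) = D*b
I = -18 (I = 9*(-2) = -18)
-57*j(-3, l(5, 6)) + I = -285*6 - 18 = -57*30 - 18 = -1710 - 18 = -1728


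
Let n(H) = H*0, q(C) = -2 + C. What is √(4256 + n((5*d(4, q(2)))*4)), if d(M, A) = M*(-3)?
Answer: 4*√266 ≈ 65.238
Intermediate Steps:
d(M, A) = -3*M
n(H) = 0
√(4256 + n((5*d(4, q(2)))*4)) = √(4256 + 0) = √4256 = 4*√266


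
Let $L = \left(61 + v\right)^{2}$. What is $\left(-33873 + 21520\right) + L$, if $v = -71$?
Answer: $-12253$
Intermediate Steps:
$L = 100$ ($L = \left(61 - 71\right)^{2} = \left(-10\right)^{2} = 100$)
$\left(-33873 + 21520\right) + L = \left(-33873 + 21520\right) + 100 = -12353 + 100 = -12253$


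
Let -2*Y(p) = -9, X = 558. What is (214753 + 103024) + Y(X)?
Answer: 635563/2 ≈ 3.1778e+5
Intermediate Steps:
Y(p) = 9/2 (Y(p) = -1/2*(-9) = 9/2)
(214753 + 103024) + Y(X) = (214753 + 103024) + 9/2 = 317777 + 9/2 = 635563/2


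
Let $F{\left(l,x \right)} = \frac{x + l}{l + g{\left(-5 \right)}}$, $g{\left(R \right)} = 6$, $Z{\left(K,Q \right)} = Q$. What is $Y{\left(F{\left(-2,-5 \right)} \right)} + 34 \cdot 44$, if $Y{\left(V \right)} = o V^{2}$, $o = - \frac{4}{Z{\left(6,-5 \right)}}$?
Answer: $\frac{29969}{20} \approx 1498.4$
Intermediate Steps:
$F{\left(l,x \right)} = \frac{l + x}{6 + l}$ ($F{\left(l,x \right)} = \frac{x + l}{l + 6} = \frac{l + x}{6 + l}$)
$o = \frac{4}{5}$ ($o = - \frac{4}{-5} = \left(-4\right) \left(- \frac{1}{5}\right) = \frac{4}{5} \approx 0.8$)
$Y{\left(V \right)} = \frac{4 V^{2}}{5}$
$Y{\left(F{\left(-2,-5 \right)} \right)} + 34 \cdot 44 = \frac{4 \left(\frac{-2 - 5}{6 - 2}\right)^{2}}{5} + 34 \cdot 44 = \frac{4 \left(\frac{1}{4} \left(-7\right)\right)^{2}}{5} + 1496 = \frac{4 \left(- \frac{7}{4}\right)^{2}}{5} + 1496 = \frac{4}{5} \cdot \frac{49}{16} + 1496 = \frac{49}{20} + 1496 = \frac{29969}{20}$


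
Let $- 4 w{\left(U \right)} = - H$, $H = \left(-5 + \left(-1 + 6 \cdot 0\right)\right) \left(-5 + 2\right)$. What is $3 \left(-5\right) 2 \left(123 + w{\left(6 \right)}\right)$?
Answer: $-3825$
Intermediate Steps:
$H = 18$ ($H = \left(-5 + \left(-1 + 0\right)\right) \left(-3\right) = \left(-5 - 1\right) \left(-3\right) = \left(-6\right) \left(-3\right) = 18$)
$w{\left(U \right)} = \frac{9}{2}$ ($w{\left(U \right)} = - \frac{\left(-1\right) 18}{4} = \left(- \frac{1}{4}\right) \left(-18\right) = \frac{9}{2}$)
$3 \left(-5\right) 2 \left(123 + w{\left(6 \right)}\right) = 3 \left(-5\right) 2 \left(123 + \frac{9}{2}\right) = \left(-15\right) 2 \cdot \frac{255}{2} = \left(-30\right) \frac{255}{2} = -3825$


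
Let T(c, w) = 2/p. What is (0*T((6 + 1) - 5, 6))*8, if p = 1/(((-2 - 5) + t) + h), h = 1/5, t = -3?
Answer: 0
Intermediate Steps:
h = ⅕ ≈ 0.20000
p = -5/49 (p = 1/(((-2 - 5) - 3) + ⅕) = 1/((-7 - 3) + ⅕) = 1/(-10 + ⅕) = 1/(-49/5) = -5/49 ≈ -0.10204)
T(c, w) = -98/5 (T(c, w) = 2/(-5/49) = 2*(-49/5) = -98/5)
(0*T((6 + 1) - 5, 6))*8 = (0*(-98/5))*8 = 0*8 = 0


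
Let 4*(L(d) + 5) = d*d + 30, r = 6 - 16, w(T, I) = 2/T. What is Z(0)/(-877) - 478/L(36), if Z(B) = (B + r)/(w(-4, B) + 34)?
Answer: -56160544/38369627 ≈ -1.4637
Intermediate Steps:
r = -10
Z(B) = -20/67 + 2*B/67 (Z(B) = (B - 10)/(2/(-4) + 34) = (-10 + B)/(2*(-¼) + 34) = (-10 + B)/(-½ + 34) = (-10 + B)/(67/2) = (-10 + B)*(2/67) = -20/67 + 2*B/67)
L(d) = 5/2 + d²/4 (L(d) = -5 + (d*d + 30)/4 = -5 + (d² + 30)/4 = -5 + (30 + d²)/4 = -5 + (15/2 + d²/4) = 5/2 + d²/4)
Z(0)/(-877) - 478/L(36) = (-20/67 + (2/67)*0)/(-877) - 478/(5/2 + (¼)*36²) = (-20/67 + 0)*(-1/877) - 478/(5/2 + (¼)*1296) = -20/67*(-1/877) - 478/(5/2 + 324) = 20/58759 - 478/653/2 = 20/58759 - 478*2/653 = 20/58759 - 956/653 = -56160544/38369627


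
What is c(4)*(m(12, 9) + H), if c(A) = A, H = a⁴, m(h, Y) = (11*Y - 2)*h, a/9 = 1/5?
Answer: 2936244/625 ≈ 4698.0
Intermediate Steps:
a = 9/5 ≈ 1.8000
m(h, Y) = h*(-2 + 11*Y) (m(h, Y) = (-2 + 11*Y)*h = h*(-2 + 11*Y))
H = 6561/625 (H = (9/5)⁴ = 6561/625 ≈ 10.498)
c(4)*(m(12, 9) + H) = 4*(12*(-2 + 11*9) + 6561/625) = 4*(12*(-2 + 99) + 6561/625) = 4*(12*97 + 6561/625) = 4*(1164 + 6561/625) = 4*(734061/625) = 2936244/625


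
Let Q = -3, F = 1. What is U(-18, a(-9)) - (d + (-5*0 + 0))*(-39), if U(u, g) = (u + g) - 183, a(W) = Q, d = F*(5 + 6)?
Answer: 225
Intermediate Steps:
d = 11 (d = 1*(5 + 6) = 1*11 = 11)
a(W) = -3
U(u, g) = -183 + g + u (U(u, g) = (g + u) - 183 = -183 + g + u)
U(-18, a(-9)) - (d + (-5*0 + 0))*(-39) = (-183 - 3 - 18) - (11 + (-5*0 + 0))*(-39) = -204 - (11 + (0 + 0))*(-39) = -204 - (11 + 0)*(-39) = -204 - 11*(-39) = -204 - 1*(-429) = -204 + 429 = 225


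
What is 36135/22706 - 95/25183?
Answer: 907830635/571805198 ≈ 1.5877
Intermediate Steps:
36135/22706 - 95/25183 = 907830635/571805198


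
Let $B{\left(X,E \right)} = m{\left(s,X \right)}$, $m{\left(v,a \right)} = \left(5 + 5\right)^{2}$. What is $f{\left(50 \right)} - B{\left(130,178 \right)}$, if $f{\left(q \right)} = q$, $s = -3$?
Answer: $-50$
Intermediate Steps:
$m{\left(v,a \right)} = 100$ ($m{\left(v,a \right)} = 10^{2} = 100$)
$B{\left(X,E \right)} = 100$
$f{\left(50 \right)} - B{\left(130,178 \right)} = 50 - 100 = -50$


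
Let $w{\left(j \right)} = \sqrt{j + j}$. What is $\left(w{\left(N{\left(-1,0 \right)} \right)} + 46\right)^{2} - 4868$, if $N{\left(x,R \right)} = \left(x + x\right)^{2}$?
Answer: $-2744 + 184 \sqrt{2} \approx -2483.8$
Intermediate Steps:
$N{\left(x,R \right)} = 4 x^{2}$ ($N{\left(x,R \right)} = \left(2 x\right)^{2} = 4 x^{2}$)
$w{\left(j \right)} = \sqrt{2} \sqrt{j}$ ($w{\left(j \right)} = \sqrt{2 j} = \sqrt{2} \sqrt{j}$)
$\left(w{\left(N{\left(-1,0 \right)} \right)} + 46\right)^{2} - 4868 = \left(\sqrt{2} \sqrt{4 \left(-1\right)^{2}} + 46\right)^{2} - 4868 = \left(\sqrt{2} \sqrt{4 \cdot 1} + 46\right)^{2} - 4868 = \left(\sqrt{2} \sqrt{4} + 46\right)^{2} - 4868 = \left(\sqrt{2} \cdot 2 + 46\right)^{2} - 4868 = \left(2 \sqrt{2} + 46\right)^{2} - 4868 = \left(46 + 2 \sqrt{2}\right)^{2} - 4868 = -4868 + \left(46 + 2 \sqrt{2}\right)^{2}$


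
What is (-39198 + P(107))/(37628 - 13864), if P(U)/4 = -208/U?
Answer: -2097509/1271374 ≈ -1.6498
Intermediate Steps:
P(U) = -832/U (P(U) = 4*(-208/U) = -832/U)
(-39198 + P(107))/(37628 - 13864) = (-39198 - 832/107)/(37628 - 13864) = (-39198 - 832*1/107)/23764 = (-39198 - 832/107)*(1/23764) = -4195018/107*1/23764 = -2097509/1271374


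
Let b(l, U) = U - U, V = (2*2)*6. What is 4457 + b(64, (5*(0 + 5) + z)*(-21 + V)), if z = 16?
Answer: 4457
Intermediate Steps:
V = 24 (V = 4*6 = 24)
b(l, U) = 0
4457 + b(64, (5*(0 + 5) + z)*(-21 + V)) = 4457 + 0 = 4457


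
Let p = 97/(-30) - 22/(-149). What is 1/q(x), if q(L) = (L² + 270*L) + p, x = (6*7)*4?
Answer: 4470/328906687 ≈ 1.3590e-5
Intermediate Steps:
x = 168 (x = 42*4 = 168)
p = -13793/4470 (p = 97*(-1/30) - 22*(-1/149) = -97/30 + 22/149 = -13793/4470 ≈ -3.0857)
q(L) = -13793/4470 + L² + 270*L (q(L) = (L² + 270*L) - 13793/4470 = -13793/4470 + L² + 270*L)
1/q(x) = 1/(-13793/4470 + 168² + 270*168) = 1/(-13793/4470 + 28224 + 45360) = 1/(328906687/4470) = 4470/328906687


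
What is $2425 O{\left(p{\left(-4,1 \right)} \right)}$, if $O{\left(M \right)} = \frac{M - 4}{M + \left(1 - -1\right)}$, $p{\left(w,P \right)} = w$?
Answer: $9700$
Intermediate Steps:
$O{\left(M \right)} = \frac{-4 + M}{2 + M}$ ($O{\left(M \right)} = \frac{-4 + M}{M + \left(1 + 1\right)} = \frac{-4 + M}{M + 2} = \frac{-4 + M}{2 + M}$)
$2425 O{\left(p{\left(-4,1 \right)} \right)} = 2425 \frac{-4 - 4}{2 - 4} = 2425 \frac{1}{-2} \left(-8\right) = 2425 \left(\left(- \frac{1}{2}\right) \left(-8\right)\right) = 2425 \cdot 4 = 9700$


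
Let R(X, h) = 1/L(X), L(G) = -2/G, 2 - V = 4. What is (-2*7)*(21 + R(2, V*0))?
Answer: -280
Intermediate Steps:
V = -2 (V = 2 - 1*4 = 2 - 4 = -2)
R(X, h) = -X/2 (R(X, h) = 1/(-2/X) = -X/2)
(-2*7)*(21 + R(2, V*0)) = (-2*7)*(21 - ½*2) = -14*(21 - 1) = -14*20 = -280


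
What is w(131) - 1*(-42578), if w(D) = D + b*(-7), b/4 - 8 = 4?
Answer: 42373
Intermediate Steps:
b = 48 (b = 32 + 4*4 = 32 + 16 = 48)
w(D) = -336 + D (w(D) = D + 48*(-7) = D - 336 = -336 + D)
w(131) - 1*(-42578) = (-336 + 131) - 1*(-42578) = -205 + 42578 = 42373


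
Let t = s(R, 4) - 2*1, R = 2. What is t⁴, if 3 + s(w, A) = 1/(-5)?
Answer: 456976/625 ≈ 731.16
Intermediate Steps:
s(w, A) = -16/5 (s(w, A) = -3 + 1/(-5) = -3 - ⅕ = -16/5)
t = -26/5 (t = -16/5 - 2*1 = -16/5 - 2 = -26/5 ≈ -5.2000)
t⁴ = (-26/5)⁴ = 456976/625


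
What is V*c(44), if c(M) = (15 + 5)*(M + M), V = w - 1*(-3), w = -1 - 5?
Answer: -5280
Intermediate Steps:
w = -6
V = -3 (V = -6 - 1*(-3) = -6 + 3 = -3)
c(M) = 40*M (c(M) = 20*(2*M) = 40*M)
V*c(44) = -120*44 = -3*1760 = -5280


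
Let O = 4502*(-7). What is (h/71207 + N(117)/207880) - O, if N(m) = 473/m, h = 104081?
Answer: 54581432881059751/1731893805720 ≈ 31515.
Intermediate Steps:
O = -31514
(h/71207 + N(117)/207880) - O = (104081/71207 + (473/117)/207880) - 1*(-31514) = (104081*(1/71207) + (473*(1/117))*(1/207880)) + 31514 = (104081/71207 + (473/117)*(1/207880)) + 31514 = (104081/71207 + 473/24321960) + 31514 = 2531487599671/1731893805720 + 31514 = 54581432881059751/1731893805720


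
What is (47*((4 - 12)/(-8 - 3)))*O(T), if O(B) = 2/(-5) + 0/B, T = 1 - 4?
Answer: -752/55 ≈ -13.673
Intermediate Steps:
T = -3
O(B) = -⅖ (O(B) = 2*(-⅕) + 0 = -⅖ + 0 = -⅖)
(47*((4 - 12)/(-8 - 3)))*O(T) = (47*((4 - 12)/(-8 - 3)))*(-⅖) = (47*(-8/(-11)))*(-⅖) = (47*(-8*(-1/11)))*(-⅖) = (47*(8/11))*(-⅖) = (376/11)*(-⅖) = -752/55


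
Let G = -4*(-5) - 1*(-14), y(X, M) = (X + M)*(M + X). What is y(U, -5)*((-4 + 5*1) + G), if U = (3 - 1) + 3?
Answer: 0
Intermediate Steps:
U = 5 (U = 2 + 3 = 5)
y(X, M) = (M + X)² (y(X, M) = (M + X)*(M + X) = (M + X)²)
G = 34 (G = 20 + 14 = 34)
y(U, -5)*((-4 + 5*1) + G) = (-5 + 5)²*((-4 + 5*1) + 34) = 0²*((-4 + 5) + 34) = 0*(1 + 34) = 0*35 = 0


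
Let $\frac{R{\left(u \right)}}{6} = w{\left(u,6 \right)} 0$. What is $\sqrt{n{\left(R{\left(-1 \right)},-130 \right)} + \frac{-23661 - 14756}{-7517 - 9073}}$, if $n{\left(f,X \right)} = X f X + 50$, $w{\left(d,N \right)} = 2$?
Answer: $\frac{\sqrt{14398743030}}{16590} \approx 7.233$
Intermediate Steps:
$R{\left(u \right)} = 0$ ($R{\left(u \right)} = 6 \cdot 2 \cdot 0 = 6 \cdot 0 = 0$)
$n{\left(f,X \right)} = 50 + f X^{2}$ ($n{\left(f,X \right)} = f X^{2} + 50 = 50 + f X^{2}$)
$\sqrt{n{\left(R{\left(-1 \right)},-130 \right)} + \frac{-23661 - 14756}{-7517 - 9073}} = \sqrt{\left(50 + 0 \left(-130\right)^{2}\right) + \frac{-23661 - 14756}{-7517 - 9073}} = \sqrt{\left(50 + 0 \cdot 16900\right) - \frac{38417}{-16590}} = \sqrt{\left(50 + 0\right) - - \frac{38417}{16590}} = \sqrt{50 + \frac{38417}{16590}} = \sqrt{\frac{867917}{16590}} = \frac{\sqrt{14398743030}}{16590}$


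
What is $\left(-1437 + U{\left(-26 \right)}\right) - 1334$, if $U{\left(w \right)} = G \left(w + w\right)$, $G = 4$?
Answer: $-2979$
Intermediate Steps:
$U{\left(w \right)} = 8 w$ ($U{\left(w \right)} = 4 \left(w + w\right) = 4 \cdot 2 w = 8 w$)
$\left(-1437 + U{\left(-26 \right)}\right) - 1334 = \left(-1437 + 8 \left(-26\right)\right) - 1334 = \left(-1437 - 208\right) - 1334 = -1645 - 1334 = -2979$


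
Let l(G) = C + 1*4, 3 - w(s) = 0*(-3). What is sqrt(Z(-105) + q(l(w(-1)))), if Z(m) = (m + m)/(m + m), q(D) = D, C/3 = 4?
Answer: sqrt(17) ≈ 4.1231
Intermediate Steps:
C = 12 (C = 3*4 = 12)
w(s) = 3 (w(s) = 3 - 0*(-3) = 3 - 1*0 = 3 + 0 = 3)
l(G) = 16 (l(G) = 12 + 1*4 = 12 + 4 = 16)
Z(m) = 1 (Z(m) = (2*m)/((2*m)) = (2*m)*(1/(2*m)) = 1)
sqrt(Z(-105) + q(l(w(-1)))) = sqrt(1 + 16) = sqrt(17)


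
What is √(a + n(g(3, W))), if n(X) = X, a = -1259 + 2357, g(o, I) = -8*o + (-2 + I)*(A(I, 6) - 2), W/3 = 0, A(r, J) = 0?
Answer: 7*√22 ≈ 32.833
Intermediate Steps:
W = 0 (W = 3*0 = 0)
g(o, I) = 4 - 8*o - 2*I (g(o, I) = -8*o + (-2 + I)*(0 - 2) = -8*o + (-2 + I)*(-2) = -8*o + (4 - 2*I) = 4 - 8*o - 2*I)
a = 1098
√(a + n(g(3, W))) = √(1098 + (4 - 8*3 - 2*0)) = √(1098 + (4 - 24 + 0)) = √(1098 - 20) = √1078 = 7*√22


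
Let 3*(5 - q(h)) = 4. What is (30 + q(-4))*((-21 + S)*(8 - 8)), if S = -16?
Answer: 0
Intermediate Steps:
q(h) = 11/3 (q(h) = 5 - ⅓*4 = 5 - 4/3 = 11/3)
(30 + q(-4))*((-21 + S)*(8 - 8)) = (30 + 11/3)*((-21 - 16)*(8 - 8)) = 101*(-37*0)/3 = (101/3)*0 = 0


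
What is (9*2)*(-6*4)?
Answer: -432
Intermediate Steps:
(9*2)*(-6*4) = 18*(-24) = -432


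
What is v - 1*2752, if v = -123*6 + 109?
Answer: -3381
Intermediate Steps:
v = -629 (v = -738 + 109 = -629)
v - 1*2752 = -629 - 1*2752 = -629 - 2752 = -3381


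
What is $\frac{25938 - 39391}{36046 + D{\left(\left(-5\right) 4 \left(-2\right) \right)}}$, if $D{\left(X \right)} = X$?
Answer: $- \frac{13453}{36086} \approx -0.3728$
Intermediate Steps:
$\frac{25938 - 39391}{36046 + D{\left(\left(-5\right) 4 \left(-2\right) \right)}} = \frac{25938 - 39391}{36046 + \left(-5\right) 4 \left(-2\right)} = - \frac{13453}{36046 - -40} = - \frac{13453}{36046 + 40} = - \frac{13453}{36086}$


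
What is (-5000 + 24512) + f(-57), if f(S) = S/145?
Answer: 2829183/145 ≈ 19512.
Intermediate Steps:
f(S) = S/145 (f(S) = S*(1/145) = S/145)
(-5000 + 24512) + f(-57) = (-5000 + 24512) + (1/145)*(-57) = 19512 - 57/145 = 2829183/145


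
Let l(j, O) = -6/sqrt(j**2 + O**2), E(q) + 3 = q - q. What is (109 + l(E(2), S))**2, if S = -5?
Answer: 201995/17 - 654*sqrt(34)/17 ≈ 11658.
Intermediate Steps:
E(q) = -3 (E(q) = -3 + (q - q) = -3 + 0 = -3)
l(j, O) = -6/sqrt(O**2 + j**2)
(109 + l(E(2), S))**2 = (109 - 6/sqrt((-5)**2 + (-3)**2))**2 = (109 - 6/sqrt(25 + 9))**2 = (109 - 3*sqrt(34)/17)**2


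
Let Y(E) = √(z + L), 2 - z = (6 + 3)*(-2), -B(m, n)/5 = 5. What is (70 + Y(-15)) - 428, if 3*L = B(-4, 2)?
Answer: -358 + √105/3 ≈ -354.58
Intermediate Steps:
B(m, n) = -25 (B(m, n) = -5*5 = -25)
L = -25/3 (L = (⅓)*(-25) = -25/3 ≈ -8.3333)
z = 20 (z = 2 - (6 + 3)*(-2) = 2 - 9*(-2) = 2 - 1*(-18) = 2 + 18 = 20)
Y(E) = √105/3 (Y(E) = √(20 - 25/3) = √(35/3) = √105/3)
(70 + Y(-15)) - 428 = (70 + √105/3) - 428 = -358 + √105/3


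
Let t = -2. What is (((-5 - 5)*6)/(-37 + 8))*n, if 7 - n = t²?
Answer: 180/29 ≈ 6.2069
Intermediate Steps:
n = 3 (n = 7 - 1*(-2)² = 7 - 1*4 = 7 - 4 = 3)
(((-5 - 5)*6)/(-37 + 8))*n = (((-5 - 5)*6)/(-37 + 8))*3 = (-10*6/(-29))*3 = -60*(-1/29)*3 = (60/29)*3 = 180/29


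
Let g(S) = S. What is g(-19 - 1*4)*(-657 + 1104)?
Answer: -10281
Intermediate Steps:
g(-19 - 1*4)*(-657 + 1104) = (-19 - 1*4)*(-657 + 1104) = (-19 - 4)*447 = -23*447 = -10281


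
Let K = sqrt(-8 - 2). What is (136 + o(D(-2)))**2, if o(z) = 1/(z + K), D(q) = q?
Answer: (-111519*I + 73712*sqrt(10))/(2*(-3*I + 2*sqrt(10))) ≈ 18457.0 - 61.374*I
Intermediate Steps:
K = I*sqrt(10) (K = sqrt(-10) = I*sqrt(10) ≈ 3.1623*I)
o(z) = 1/(z + I*sqrt(10))
(136 + o(D(-2)))**2 = (136 + 1/(-2 + I*sqrt(10)))**2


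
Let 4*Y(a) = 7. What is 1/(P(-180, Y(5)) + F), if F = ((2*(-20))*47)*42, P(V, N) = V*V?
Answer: -1/46560 ≈ -2.1478e-5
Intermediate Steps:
Y(a) = 7/4 (Y(a) = (¼)*7 = 7/4)
P(V, N) = V²
F = -78960 (F = -40*47*42 = -1880*42 = -78960)
1/(P(-180, Y(5)) + F) = 1/((-180)² - 78960) = 1/(32400 - 78960) = 1/(-46560) = -1/46560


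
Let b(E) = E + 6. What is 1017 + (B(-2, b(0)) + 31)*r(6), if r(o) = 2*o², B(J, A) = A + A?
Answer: 4113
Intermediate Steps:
b(E) = 6 + E
B(J, A) = 2*A
1017 + (B(-2, b(0)) + 31)*r(6) = 1017 + (2*(6 + 0) + 31)*(2*6²) = 1017 + (2*6 + 31)*(2*36) = 1017 + (12 + 31)*72 = 1017 + 43*72 = 1017 + 3096 = 4113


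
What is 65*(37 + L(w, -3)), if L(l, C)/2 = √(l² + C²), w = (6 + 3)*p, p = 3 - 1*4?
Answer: 2405 + 390*√10 ≈ 3638.3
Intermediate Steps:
p = -1 (p = 3 - 4 = -1)
w = -9 (w = (6 + 3)*(-1) = 9*(-1) = -9)
L(l, C) = 2*√(C² + l²) (L(l, C) = 2*√(l² + C²) = 2*√(C² + l²))
65*(37 + L(w, -3)) = 65*(37 + 2*√((-3)² + (-9)²)) = 65*(37 + 2*√(9 + 81)) = 65*(37 + 2*√90) = 65*(37 + 2*(3*√10)) = 65*(37 + 6*√10) = 2405 + 390*√10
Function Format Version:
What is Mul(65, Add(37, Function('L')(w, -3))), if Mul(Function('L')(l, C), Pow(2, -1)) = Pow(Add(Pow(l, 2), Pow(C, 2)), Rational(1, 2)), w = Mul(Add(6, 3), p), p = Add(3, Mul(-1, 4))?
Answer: Add(2405, Mul(390, Pow(10, Rational(1, 2)))) ≈ 3638.3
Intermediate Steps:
p = -1 (p = Add(3, -4) = -1)
w = -9 (w = Mul(Add(6, 3), -1) = Mul(9, -1) = -9)
Function('L')(l, C) = Mul(2, Pow(Add(Pow(C, 2), Pow(l, 2)), Rational(1, 2))) (Function('L')(l, C) = Mul(2, Pow(Add(Pow(l, 2), Pow(C, 2)), Rational(1, 2))) = Mul(2, Pow(Add(Pow(C, 2), Pow(l, 2)), Rational(1, 2))))
Mul(65, Add(37, Function('L')(w, -3))) = Mul(65, Add(37, Mul(2, Pow(Add(Pow(-3, 2), Pow(-9, 2)), Rational(1, 2))))) = Mul(65, Add(37, Mul(2, Pow(Add(9, 81), Rational(1, 2))))) = Mul(65, Add(37, Mul(2, Pow(90, Rational(1, 2))))) = Mul(65, Add(37, Mul(2, Mul(3, Pow(10, Rational(1, 2)))))) = Mul(65, Add(37, Mul(6, Pow(10, Rational(1, 2))))) = Add(2405, Mul(390, Pow(10, Rational(1, 2))))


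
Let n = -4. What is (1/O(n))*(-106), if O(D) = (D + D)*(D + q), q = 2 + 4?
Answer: 53/8 ≈ 6.6250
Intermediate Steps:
q = 6
O(D) = 2*D*(6 + D) (O(D) = (D + D)*(D + 6) = (2*D)*(6 + D) = 2*D*(6 + D))
(1/O(n))*(-106) = (1/(2*(-4)*(6 - 4)))*(-106) = (1/(2*(-4)*2))*(-106) = (1/(-16))*(-106) = (1*(-1/16))*(-106) = -1/16*(-106) = 53/8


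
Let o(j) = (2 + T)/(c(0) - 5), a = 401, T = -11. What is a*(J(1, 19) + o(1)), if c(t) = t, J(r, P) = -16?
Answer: -28471/5 ≈ -5694.2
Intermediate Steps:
o(j) = 9/5 (o(j) = (2 - 11)/(0 - 5) = -9/(-5) = -9*(-1/5) = 9/5)
a*(J(1, 19) + o(1)) = 401*(-16 + 9/5) = 401*(-71/5) = -28471/5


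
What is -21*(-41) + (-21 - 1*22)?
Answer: 818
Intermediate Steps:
-21*(-41) + (-21 - 1*22) = 861 + (-21 - 22) = 861 - 43 = 818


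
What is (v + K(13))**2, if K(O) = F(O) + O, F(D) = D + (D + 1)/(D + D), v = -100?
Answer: 912025/169 ≈ 5396.6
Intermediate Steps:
F(D) = D + (1 + D)/(2*D) (F(D) = D + (1 + D)/((2*D)) = D + (1 + D)*(1/(2*D)) = D + (1 + D)/(2*D))
K(O) = 1/2 + 1/(2*O) + 2*O (K(O) = (1/2 + O + 1/(2*O)) + O = 1/2 + 1/(2*O) + 2*O)
(v + K(13))**2 = (-100 + (1/2)*(1 + 13*(1 + 4*13))/13)**2 = (-100 + (1/2)*(1/13)*(1 + 13*(1 + 52)))**2 = (-100 + (1/2)*(1/13)*(1 + 13*53))**2 = (-100 + (1/2)*(1/13)*(1 + 689))**2 = (-100 + (1/2)*(1/13)*690)**2 = (-100 + 345/13)**2 = (-955/13)**2 = 912025/169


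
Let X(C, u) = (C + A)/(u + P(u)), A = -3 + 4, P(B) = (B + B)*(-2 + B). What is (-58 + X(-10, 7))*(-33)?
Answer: 13425/7 ≈ 1917.9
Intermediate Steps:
P(B) = 2*B*(-2 + B) (P(B) = (2*B)*(-2 + B) = 2*B*(-2 + B))
A = 1
X(C, u) = (1 + C)/(u + 2*u*(-2 + u)) (X(C, u) = (C + 1)/(u + 2*u*(-2 + u)) = (1 + C)/(u + 2*u*(-2 + u)))
(-58 + X(-10, 7))*(-33) = (-58 + (1 - 10)/(7*(-3 + 2*7)))*(-33) = (-58 + (⅐)*(-9)/(-3 + 14))*(-33) = (-58 + (⅐)*(-9)/11)*(-33) = (-58 + (⅐)*(1/11)*(-9))*(-33) = (-58 - 9/77)*(-33) = -4475/77*(-33) = 13425/7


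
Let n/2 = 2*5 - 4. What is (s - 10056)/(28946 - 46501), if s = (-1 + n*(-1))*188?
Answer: 2500/3511 ≈ 0.71205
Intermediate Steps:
n = 12 (n = 2*(2*5 - 4) = 2*(10 - 4) = 2*6 = 12)
s = -2444 (s = (-1 + 12*(-1))*188 = (-1 - 12)*188 = -13*188 = -2444)
(s - 10056)/(28946 - 46501) = (-2444 - 10056)/(28946 - 46501) = -12500/(-17555) = -12500*(-1/17555) = 2500/3511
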